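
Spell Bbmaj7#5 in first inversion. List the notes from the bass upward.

In root position, Bbmaj7#5 is Bb–D–F#–A.
First inversion puts the third (D) in the bass.

D F# A Bb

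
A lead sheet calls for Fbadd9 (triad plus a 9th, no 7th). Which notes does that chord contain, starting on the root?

Fbadd9 is an added-ninth built on Fb.
Root: Fb
Major 3rd (3rd): Ab
Perfect 5th (5th): Cb
Major 9th (9th): Gb

Fb, Ab, Cb, Gb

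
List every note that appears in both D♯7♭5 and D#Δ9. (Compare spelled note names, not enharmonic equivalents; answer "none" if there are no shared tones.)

D♯7♭5: D♯ F𝄪 A C♯
D#Δ9: D♯ F𝄪 A♯ C𝄪 E♯
Common to both → D♯, F𝄪.

D♯, F𝄪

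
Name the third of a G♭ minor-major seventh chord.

Bbb

G♭ minor-major seventh is built on Gb; its 3rd is a minor 3rd above the root.
A third above G uses the letter B, and the minor 3rd above Gb is Bbb.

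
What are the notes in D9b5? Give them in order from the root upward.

D, F♯, A♭, C, E

Root D, quality dominant ninth flat five:
D — root
F♯ — major 3rd
A♭ — diminished 5th
C — minor 7th
E — major 9th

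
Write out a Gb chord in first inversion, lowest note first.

Gb = Gb–Bb–Db; first inversion → third (Bb) lowest.

Bb, Db, Gb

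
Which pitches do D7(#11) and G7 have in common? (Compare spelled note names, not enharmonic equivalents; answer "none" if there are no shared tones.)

D

D7(#11): D F# A C G#
G7: G B D F
Common to both → D.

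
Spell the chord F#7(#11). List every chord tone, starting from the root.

F#7(#11): dominant seventh sharp eleven on F#.
root → F#
3rd (major 3rd) → A#
5th (perfect 5th) → C#
7th (minor 7th) → E
11th (augmented 11th) → B#

F#  A#  C#  E  B#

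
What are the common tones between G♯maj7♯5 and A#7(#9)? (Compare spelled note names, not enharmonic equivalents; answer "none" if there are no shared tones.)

G♯

G♯maj7♯5 = G♯, B♯, D𝄪, F𝄪.
A#7(#9) = A♯, C𝄪, E♯, G♯, B𝄪.
Shared: G♯.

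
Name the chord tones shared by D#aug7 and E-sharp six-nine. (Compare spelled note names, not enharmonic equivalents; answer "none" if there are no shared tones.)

F##

D#aug7 = D#, F##, A##, C#.
E-sharp six-nine = E#, G##, B#, C##, F##.
Shared: F##.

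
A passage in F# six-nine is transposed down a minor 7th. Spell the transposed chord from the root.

G#, B#, D#, E#, A#

F# down a minor 7th → G#. New chord: G# six-nine.
G# — root
B# — major 3rd
D# — perfect 5th
E# — major 6th
A# — major 9th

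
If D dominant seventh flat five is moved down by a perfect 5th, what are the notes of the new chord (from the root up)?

G  B  D♭  F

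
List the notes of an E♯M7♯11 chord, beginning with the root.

E#, G##, B#, D##, A##

E♯M7♯11: major seventh sharp eleven on E#.
E# — root
G## — major 3rd
B# — perfect 5th
D## — major 7th
A## — augmented 11th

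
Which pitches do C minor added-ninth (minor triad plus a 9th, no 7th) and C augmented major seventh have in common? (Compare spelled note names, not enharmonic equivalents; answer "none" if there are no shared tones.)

C

C minor added-ninth: C E-flat G D
C augmented major seventh: C E G-sharp B
Common to both → C.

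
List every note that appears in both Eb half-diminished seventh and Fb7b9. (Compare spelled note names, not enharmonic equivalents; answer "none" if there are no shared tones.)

Eb half-diminished seventh = E♭, G♭, B𝄫, D♭.
Fb7b9 = F♭, A♭, C♭, E𝄫, G𝄫.
Shared: none.

none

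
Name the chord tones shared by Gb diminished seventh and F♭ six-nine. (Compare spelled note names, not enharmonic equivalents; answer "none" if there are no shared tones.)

Gb

Gb diminished seventh = Gb, Bbb, Dbb, Fbb.
F♭ six-nine = Fb, Ab, Cb, Db, Gb.
Shared: Gb.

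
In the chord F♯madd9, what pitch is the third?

A

F♯madd9 is built on F#; its 3rd is a minor 3rd above the root.
A third above F uses the letter A, and the minor 3rd above F# is A.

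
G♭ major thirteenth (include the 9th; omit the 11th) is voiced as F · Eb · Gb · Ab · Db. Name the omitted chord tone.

Bb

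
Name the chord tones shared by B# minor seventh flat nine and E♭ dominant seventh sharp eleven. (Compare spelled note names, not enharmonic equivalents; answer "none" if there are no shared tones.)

none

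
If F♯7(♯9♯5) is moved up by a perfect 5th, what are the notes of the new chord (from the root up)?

C#, E#, G##, B, D##

Transposed root: F# → C# (perfect 5th up). So we spell C# dominant seventh sharp nine sharp five:
root → C#
3rd (major 3rd) → E#
5th (augmented 5th) → G##
7th (minor 7th) → B
9th (augmented 9th) → D##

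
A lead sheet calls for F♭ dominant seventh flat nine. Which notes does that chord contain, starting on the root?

Fb – Ab – Cb – Ebb – Gbb

F♭ dominant seventh flat nine: dominant seventh flat nine on Fb.
Fb — root
Ab — major 3rd
Cb — perfect 5th
Ebb — minor 7th
Gbb — minor 9th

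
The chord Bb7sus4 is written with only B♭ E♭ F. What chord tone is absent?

The full Bb7sus4 chord is B♭, E♭, F, A♭.
Comparing with the voicing, the minor 7th (7th) — A♭ — is absent.

A♭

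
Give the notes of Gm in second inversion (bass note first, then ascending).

D, G, Bb

In root position, Gm is G–Bb–D.
Second inversion puts the fifth (D) in the bass.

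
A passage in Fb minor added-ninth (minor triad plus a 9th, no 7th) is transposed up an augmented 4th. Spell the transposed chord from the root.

B-flat  D-flat  F  C

F-flat up an augmented 4th → B-flat. New chord: B-flat minor added-ninth.
Root: B-flat
Minor 3rd (3rd): D-flat
Perfect 5th (5th): F
Major 9th (9th): C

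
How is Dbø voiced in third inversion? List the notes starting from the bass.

In root position, Dbø is Db–Fb–Abb–Cb.
Third inversion puts the seventh (Cb) in the bass.

Cb Db Fb Abb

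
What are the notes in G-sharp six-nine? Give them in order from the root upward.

G#, B#, D#, E#, A#

G-sharp six-nine is a six-nine built on G#.
Root: G#
Major 3rd (3rd): B#
Perfect 5th (5th): D#
Major 6th (6th): E#
Major 9th (9th): A#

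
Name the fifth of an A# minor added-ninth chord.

A# minor added-ninth is built on A-sharp; its 5th is a perfect 5th above the root.
A fifth above A uses the letter E, and the perfect 5th above A-sharp is E-sharp.

E-sharp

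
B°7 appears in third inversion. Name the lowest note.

B°7 = B–D–F–Ab. Third inversion → seventh in the bass = Ab.

Ab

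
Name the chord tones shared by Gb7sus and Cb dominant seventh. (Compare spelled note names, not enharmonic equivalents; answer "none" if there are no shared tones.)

Gb – Cb

Gb7sus: Gb Cb Db Fb
Cb dominant seventh: Cb Eb Gb Bbb
Common to both → Gb, Cb.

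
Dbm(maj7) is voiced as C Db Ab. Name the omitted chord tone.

Fb

The full Dbm(maj7) chord is Db, Fb, Ab, C.
Comparing with the voicing, the minor 3rd (3rd) — Fb — is absent.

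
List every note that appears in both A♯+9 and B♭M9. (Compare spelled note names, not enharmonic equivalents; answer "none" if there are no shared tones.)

A♯+9 = A#, C##, E##, G#, B#.
B♭M9 = Bb, D, F, A, C.
Shared: none.

none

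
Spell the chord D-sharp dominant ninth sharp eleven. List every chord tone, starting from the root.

D-sharp dominant ninth sharp eleven: dominant ninth sharp eleven on D#.
D# — root
F## — major 3rd
A# — perfect 5th
C# — minor 7th
E# — major 9th
G## — augmented 11th

D#  F##  A#  C#  E#  G##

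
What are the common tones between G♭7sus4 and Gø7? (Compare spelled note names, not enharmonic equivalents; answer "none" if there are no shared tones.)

Db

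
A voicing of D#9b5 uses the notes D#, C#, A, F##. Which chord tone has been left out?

The full D#9b5 chord is D#, F##, A, C#, E#.
Comparing with the voicing, the major 9th (9th) — E# — is absent.

E#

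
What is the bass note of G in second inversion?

D

G = G–B–D. Second inversion → fifth in the bass = D.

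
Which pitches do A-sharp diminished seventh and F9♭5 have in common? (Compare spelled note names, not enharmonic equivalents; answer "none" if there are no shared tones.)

G

A-sharp diminished seventh: A# C# E G
F9♭5: F A Cb Eb G
Common to both → G.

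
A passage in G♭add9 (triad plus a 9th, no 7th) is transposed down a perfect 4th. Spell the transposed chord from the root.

Transposed root: G♭ → D♭ (perfect 4th down). So we spell D♭ added-ninth:
root → D♭
3rd (major 3rd) → F
5th (perfect 5th) → A♭
9th (major 9th) → E♭

D♭  F  A♭  E♭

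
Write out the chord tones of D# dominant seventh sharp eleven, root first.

D# dominant seventh sharp eleven is a dominant seventh sharp eleven built on D-sharp.
- root: D-sharp
- major 3rd: F-double-sharp
- perfect 5th: A-sharp
- minor 7th: C-sharp
- augmented 11th: G-double-sharp

D-sharp, F-double-sharp, A-sharp, C-sharp, G-double-sharp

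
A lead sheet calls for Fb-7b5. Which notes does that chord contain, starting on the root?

Fb-7b5: half-diminished seventh on Fb.
Fb — root
Abb — minor 3rd
Cbb — diminished 5th
Ebb — minor 7th

Fb, Abb, Cbb, Ebb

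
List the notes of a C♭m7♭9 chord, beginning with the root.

Cb – Ebb – Gb – Bbb – Dbb

C♭m7♭9: minor seventh flat nine on Cb.
- root: Cb
- minor 3rd: Ebb
- perfect 5th: Gb
- minor 7th: Bbb
- minor 9th: Dbb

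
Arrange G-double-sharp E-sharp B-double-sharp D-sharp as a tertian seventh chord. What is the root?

E-sharp

Arranged so that each adjacent pair is a third by letter name: E-sharp – G-double-sharp – B-double-sharp – D-sharp.
The bottom of that stack, E-sharp, is the root (this is E-sharp augmented seventh).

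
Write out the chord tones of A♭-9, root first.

Ab  Cb  Eb  Gb  Bb

A♭-9 is a minor ninth built on Ab.
- root: Ab
- minor 3rd: Cb
- perfect 5th: Eb
- minor 7th: Gb
- major 9th: Bb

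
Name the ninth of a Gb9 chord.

Gb9 is built on Gb; its 9th is a major 9th above the root.
A second above G uses the letter A, and the major 9th above Gb is Ab.

Ab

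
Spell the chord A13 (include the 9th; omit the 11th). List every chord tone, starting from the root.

A – C# – E – G – B – F#

A13 is a dominant thirteenth built on A.
Root: A
Major 3rd (3rd): C#
Perfect 5th (5th): E
Minor 7th (7th): G
Major 9th (9th): B
Major 13th (13th): F#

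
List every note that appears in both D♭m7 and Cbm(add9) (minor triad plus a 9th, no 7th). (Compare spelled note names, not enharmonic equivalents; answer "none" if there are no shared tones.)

D♭m7 = D♭, F♭, A♭, C♭.
Cbm(add9) = C♭, E𝄫, G♭, D♭.
Shared: D♭, C♭.

D♭  C♭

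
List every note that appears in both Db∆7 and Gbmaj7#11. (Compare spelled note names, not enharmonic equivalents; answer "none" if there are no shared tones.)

Db∆7 = Db, F, Ab, C.
Gbmaj7#11 = Gb, Bb, Db, F, C.
Shared: Db, F, C.

Db F C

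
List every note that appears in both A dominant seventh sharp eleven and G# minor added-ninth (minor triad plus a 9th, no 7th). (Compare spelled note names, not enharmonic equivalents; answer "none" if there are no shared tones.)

D-sharp

A dominant seventh sharp eleven = A, C-sharp, E, G, D-sharp.
G# minor added-ninth = G-sharp, B, D-sharp, A-sharp.
Shared: D-sharp.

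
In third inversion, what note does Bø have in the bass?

Bø = B–D–F–A. Third inversion → seventh in the bass = A.

A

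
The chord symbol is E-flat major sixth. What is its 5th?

Root of E-flat major sixth = Eb. The 5th is a perfect 5th: Eb up a perfect 5th → Bb.

Bb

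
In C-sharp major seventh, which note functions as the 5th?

C-sharp major seventh is built on C#; its 5th is a perfect 5th above the root.
A fifth above C uses the letter G, and the perfect 5th above C# is G#.

G#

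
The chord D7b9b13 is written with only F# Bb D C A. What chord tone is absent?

Eb

The full D7b9b13 chord is D, F#, A, C, Eb, Bb.
Comparing with the voicing, the minor 9th (9th) — Eb — is absent.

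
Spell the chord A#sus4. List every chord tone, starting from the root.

Root A#, quality suspended fourth:
- root: A#
- perfect 4th: D#
- perfect 5th: E#

A#  D#  E#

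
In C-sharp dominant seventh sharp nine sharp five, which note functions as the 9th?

Root of C-sharp dominant seventh sharp nine sharp five = C#. The 9th is an augmented 9th: C# up an augmented 9th → D##.

D##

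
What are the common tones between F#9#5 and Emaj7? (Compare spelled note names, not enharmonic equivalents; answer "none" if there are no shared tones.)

E  G#

F#9#5: F# A# C## E G#
Emaj7: E G# B D#
Common to both → E, G#.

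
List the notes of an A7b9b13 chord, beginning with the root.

A, C♯, E, G, B♭, F

A7b9b13: dominant seventh flat nine flat thirteen on A.
A — root
C♯ — major 3rd
E — perfect 5th
G — minor 7th
B♭ — minor 9th
F — minor 13th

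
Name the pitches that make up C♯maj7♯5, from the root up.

C# E# G## B#

Root C#, quality augmented major seventh:
- root: C#
- major 3rd: E#
- augmented 5th: G##
- major 7th: B#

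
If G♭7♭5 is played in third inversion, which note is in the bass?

Fb

G♭7♭5 in root position is Gb–Bb–Dbb–Fb.
Third inversion places the seventh in the bass, which is Fb.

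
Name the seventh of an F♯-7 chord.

Root of F♯-7 = F#. The 7th is a minor 7th: F# up a minor 7th → E.

E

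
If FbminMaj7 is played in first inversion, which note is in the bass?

FbminMaj7 in root position is Fb–Abb–Cb–Eb.
First inversion places the third in the bass, which is Abb.

Abb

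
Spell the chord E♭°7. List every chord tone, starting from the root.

Root Eb, quality diminished seventh:
- root: Eb
- minor 3rd: Gb
- diminished 5th: Bbb
- diminished 7th: Dbb

Eb, Gb, Bbb, Dbb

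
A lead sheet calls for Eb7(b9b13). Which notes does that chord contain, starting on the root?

Eb – G – Bb – Db – Fb – Cb

Eb7(b9b13) is a dominant seventh flat nine flat thirteen built on Eb.
Eb — root
G — major 3rd
Bb — perfect 5th
Db — minor 7th
Fb — minor 9th
Cb — minor 13th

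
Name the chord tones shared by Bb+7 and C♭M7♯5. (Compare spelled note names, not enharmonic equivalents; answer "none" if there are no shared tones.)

Bb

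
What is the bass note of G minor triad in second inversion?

D

G minor triad = G–B-flat–D. Second inversion → fifth in the bass = D.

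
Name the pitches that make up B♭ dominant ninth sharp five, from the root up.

B-flat, D, F-sharp, A-flat, C

Root B-flat, quality dominant ninth sharp five:
- root: B-flat
- major 3rd: D
- augmented 5th: F-sharp
- minor 7th: A-flat
- major 9th: C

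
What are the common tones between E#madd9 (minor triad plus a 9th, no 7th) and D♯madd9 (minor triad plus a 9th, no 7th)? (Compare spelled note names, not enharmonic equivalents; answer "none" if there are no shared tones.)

E#

E#madd9: E# G# B# F##
D♯madd9: D# F# A# E#
Common to both → E#.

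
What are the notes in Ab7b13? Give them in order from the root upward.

Ab7b13 is a dominant seventh flat thirteen built on Ab.
root → Ab
3rd (major 3rd) → C
5th (perfect 5th) → Eb
7th (minor 7th) → Gb
13th (minor 13th) → Fb

Ab, C, Eb, Gb, Fb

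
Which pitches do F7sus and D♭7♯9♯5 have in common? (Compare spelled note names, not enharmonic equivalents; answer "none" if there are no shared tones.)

F

F7sus: F Bb C Eb
D♭7♯9♯5: Db F A Cb E
Common to both → F.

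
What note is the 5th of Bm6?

F#

Root of Bm6 = B. The 5th is a perfect 5th: B up a perfect 5th → F#.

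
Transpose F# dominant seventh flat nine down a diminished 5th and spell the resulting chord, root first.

F-sharp down a diminished 5th → B-sharp. New chord: B-sharp dominant seventh flat nine.
B-sharp — root
D-double-sharp — major 3rd
F-double-sharp — perfect 5th
A-sharp — minor 7th
C-sharp — minor 9th

B-sharp, D-double-sharp, F-double-sharp, A-sharp, C-sharp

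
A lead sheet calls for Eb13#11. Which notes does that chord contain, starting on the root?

Eb G Bb Db F A C

Root Eb, quality dominant thirteenth sharp eleven:
Eb — root
G — major 3rd
Bb — perfect 5th
Db — minor 7th
F — major 9th
A — augmented 11th
C — major 13th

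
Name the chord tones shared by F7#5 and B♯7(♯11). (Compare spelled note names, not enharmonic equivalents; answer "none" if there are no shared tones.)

none

F7#5 = F, A, C#, Eb.
B♯7(♯11) = B#, D##, F##, A#, E##.
Shared: none.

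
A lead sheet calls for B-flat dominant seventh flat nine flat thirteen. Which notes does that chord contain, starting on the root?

B-flat dominant seventh flat nine flat thirteen: dominant seventh flat nine flat thirteen on B♭.
B♭ — root
D — major 3rd
F — perfect 5th
A♭ — minor 7th
C♭ — minor 9th
G♭ — minor 13th

B♭, D, F, A♭, C♭, G♭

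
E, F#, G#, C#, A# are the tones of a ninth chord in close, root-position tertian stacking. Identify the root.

F#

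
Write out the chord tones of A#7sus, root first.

A# – D# – E# – G#

A#7sus is a dominant seventh suspended fourth built on A#.
Root: A#
Perfect 4th (4th): D#
Perfect 5th (5th): E#
Minor 7th (7th): G#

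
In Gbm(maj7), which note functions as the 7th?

Root of Gbm(maj7) = G♭. The 7th is a major 7th: G♭ up a major 7th → F.

F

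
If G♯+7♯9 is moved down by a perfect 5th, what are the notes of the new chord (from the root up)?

A perfect 5th down from G♯ is C♯, so the new chord is C♯ dominant seventh sharp nine sharp five.
C♯ — root
E♯ — major 3rd
G𝄪 — augmented 5th
B — minor 7th
D𝄪 — augmented 9th

C♯  E♯  G𝄪  B  D𝄪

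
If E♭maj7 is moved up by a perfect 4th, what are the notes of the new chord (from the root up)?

Transposed root: Eb → Ab (perfect 4th up). So we spell Ab major seventh:
Ab — root
C — major 3rd
Eb — perfect 5th
G — major 7th

Ab – C – Eb – G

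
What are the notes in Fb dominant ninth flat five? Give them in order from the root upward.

Fb dominant ninth flat five is a dominant ninth flat five built on Fb.
root → Fb
3rd (major 3rd) → Ab
5th (diminished 5th) → Cbb
7th (minor 7th) → Ebb
9th (major 9th) → Gb

Fb – Ab – Cbb – Ebb – Gb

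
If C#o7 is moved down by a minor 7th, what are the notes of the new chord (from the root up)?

D♯, F♯, A, C

C♯ down a minor 7th → D♯. New chord: D♯ diminished seventh.
root → D♯
3rd (minor 3rd) → F♯
5th (diminished 5th) → A
7th (diminished 7th) → C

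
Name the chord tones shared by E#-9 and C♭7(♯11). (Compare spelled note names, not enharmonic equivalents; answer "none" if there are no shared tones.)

none

E#-9: E# G# B# D# F##
C♭7(♯11): Cb Eb Gb Bbb F
Common to both → none.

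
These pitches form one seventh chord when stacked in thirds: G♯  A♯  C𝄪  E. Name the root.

Arranged so that each adjacent pair is a third by letter name: A♯ – C𝄪 – E – G♯.
The bottom of that stack, A♯, is the root (this is A♯ dominant seventh flat five).

A♯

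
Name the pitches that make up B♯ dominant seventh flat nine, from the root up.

B-sharp – D-double-sharp – F-double-sharp – A-sharp – C-sharp

Root B-sharp, quality dominant seventh flat nine:
Root: B-sharp
Major 3rd (3rd): D-double-sharp
Perfect 5th (5th): F-double-sharp
Minor 7th (7th): A-sharp
Minor 9th (9th): C-sharp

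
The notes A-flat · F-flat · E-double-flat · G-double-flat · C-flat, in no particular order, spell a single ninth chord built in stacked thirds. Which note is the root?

F-flat

Stacking in thirds gives F-flat – A-flat – C-flat – E-double-flat – G-double-flat, so F-flat is the root — F-flat dominant seventh flat nine.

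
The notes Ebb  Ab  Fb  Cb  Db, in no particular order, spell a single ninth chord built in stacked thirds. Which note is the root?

Db

Arranged so that each adjacent pair is a third by letter name: Db – Fb – Ab – Cb – Ebb.
The bottom of that stack, Db, is the root (this is Db minor seventh flat nine).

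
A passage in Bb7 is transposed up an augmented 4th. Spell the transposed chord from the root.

E G# B D

Transposed root: Bb → E (augmented 4th up). So we spell E dominant seventh:
root → E
3rd (major 3rd) → G#
5th (perfect 5th) → B
7th (minor 7th) → D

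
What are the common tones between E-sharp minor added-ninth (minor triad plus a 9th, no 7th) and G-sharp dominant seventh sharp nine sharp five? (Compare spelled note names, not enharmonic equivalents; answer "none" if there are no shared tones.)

G-sharp B-sharp

E-sharp minor added-ninth: E-sharp G-sharp B-sharp F-double-sharp
G-sharp dominant seventh sharp nine sharp five: G-sharp B-sharp D-double-sharp F-sharp A-double-sharp
Common to both → G-sharp, B-sharp.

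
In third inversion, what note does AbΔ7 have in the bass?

G

AbΔ7 = Ab–C–Eb–G. Third inversion → seventh in the bass = G.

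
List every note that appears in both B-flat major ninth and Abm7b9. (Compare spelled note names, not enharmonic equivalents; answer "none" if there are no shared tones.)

none

B-flat major ninth = B♭, D, F, A, C.
Abm7b9 = A♭, C♭, E♭, G♭, B𝄫.
Shared: none.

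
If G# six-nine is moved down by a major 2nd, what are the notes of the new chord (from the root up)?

A major 2nd down from G# is F#, so the new chord is F# six-nine.
F# — root
A# — major 3rd
C# — perfect 5th
D# — major 6th
G# — major 9th

F#, A#, C#, D#, G#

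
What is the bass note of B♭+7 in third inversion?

B♭+7 = Bb–D–F#–Ab. Third inversion → seventh in the bass = Ab.

Ab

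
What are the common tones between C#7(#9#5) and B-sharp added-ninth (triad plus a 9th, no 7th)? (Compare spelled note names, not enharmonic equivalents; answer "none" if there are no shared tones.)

C#7(#9#5) = C#, E#, G##, B, D##.
B-sharp added-ninth = B#, D##, F##, C##.
Shared: D##.

D##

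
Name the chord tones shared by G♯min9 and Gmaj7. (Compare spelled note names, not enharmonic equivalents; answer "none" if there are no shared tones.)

B – F♯

G♯min9 = G♯, B, D♯, F♯, A♯.
Gmaj7 = G, B, D, F♯.
Shared: B, F♯.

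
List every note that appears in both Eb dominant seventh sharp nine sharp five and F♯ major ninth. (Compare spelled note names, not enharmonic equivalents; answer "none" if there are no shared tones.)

F-sharp

Eb dominant seventh sharp nine sharp five: E-flat G B D-flat F-sharp
F♯ major ninth: F-sharp A-sharp C-sharp E-sharp G-sharp
Common to both → F-sharp.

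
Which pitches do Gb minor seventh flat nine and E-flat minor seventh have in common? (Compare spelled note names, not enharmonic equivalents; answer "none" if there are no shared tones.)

Gb minor seventh flat nine: G-flat B-double-flat D-flat F-flat A-double-flat
E-flat minor seventh: E-flat G-flat B-flat D-flat
Common to both → G-flat, D-flat.

G-flat – D-flat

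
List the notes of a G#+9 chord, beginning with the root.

G#+9 is a dominant ninth sharp five built on G#.
root → G#
3rd (major 3rd) → B#
5th (augmented 5th) → D##
7th (minor 7th) → F#
9th (major 9th) → A#

G#, B#, D##, F#, A#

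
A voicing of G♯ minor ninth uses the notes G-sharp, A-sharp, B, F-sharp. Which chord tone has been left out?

G♯ minor ninth = G-sharp, B, D-sharp, F-sharp, A-sharp. The voicing lacks the 5th (perfect 5th), D-sharp.

D-sharp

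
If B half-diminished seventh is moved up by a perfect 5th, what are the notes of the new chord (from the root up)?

F-sharp, A, C, E

Transposed root: B → F-sharp (perfect 5th up). So we spell F-sharp half-diminished seventh:
F-sharp — root
A — minor 3rd
C — diminished 5th
E — minor 7th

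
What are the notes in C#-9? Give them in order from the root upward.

C#-9 is a minor ninth built on C#.
- root: C#
- minor 3rd: E
- perfect 5th: G#
- minor 7th: B
- major 9th: D#

C# – E – G# – B – D#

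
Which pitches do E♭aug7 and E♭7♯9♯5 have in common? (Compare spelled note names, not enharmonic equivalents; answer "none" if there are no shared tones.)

E♭aug7: Eb G B Db
E♭7♯9♯5: Eb G B Db F#
Common to both → Eb, G, B, Db.

Eb  G  B  Db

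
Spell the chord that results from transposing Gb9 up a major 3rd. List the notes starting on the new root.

Bb – D – F – Ab – C

A major 3rd up from Gb is Bb, so the new chord is Bb dominant ninth.
- root: Bb
- major 3rd: D
- perfect 5th: F
- minor 7th: Ab
- major 9th: C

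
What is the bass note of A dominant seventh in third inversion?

G

A dominant seventh = A–C-sharp–E–G. Third inversion → seventh in the bass = G.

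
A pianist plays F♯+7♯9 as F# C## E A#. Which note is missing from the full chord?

F♯+7♯9 = F#, A#, C##, E, G##. The voicing lacks the 9th (augmented 9th), G##.

G##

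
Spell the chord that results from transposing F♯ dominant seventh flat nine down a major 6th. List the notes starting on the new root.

A – C-sharp – E – G – B-flat

Transposed root: F-sharp → A (major 6th down). So we spell A dominant seventh flat nine:
- root: A
- major 3rd: C-sharp
- perfect 5th: E
- minor 7th: G
- minor 9th: B-flat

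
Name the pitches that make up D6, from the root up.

Root D, quality major sixth:
root → D
3rd (major 3rd) → F#
5th (perfect 5th) → A
6th (major 6th) → B

D F# A B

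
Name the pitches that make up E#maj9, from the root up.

E#  G##  B#  D##  F##

E#maj9 is a major ninth built on E#.
root → E#
3rd (major 3rd) → G##
5th (perfect 5th) → B#
7th (major 7th) → D##
9th (major 9th) → F##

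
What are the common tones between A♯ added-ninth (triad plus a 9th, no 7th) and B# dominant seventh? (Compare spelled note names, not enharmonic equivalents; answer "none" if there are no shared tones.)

A-sharp, B-sharp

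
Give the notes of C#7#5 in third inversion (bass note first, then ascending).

B  C#  E#  G##

In root position, C#7#5 is C#–E#–G##–B.
Third inversion puts the seventh (B) in the bass.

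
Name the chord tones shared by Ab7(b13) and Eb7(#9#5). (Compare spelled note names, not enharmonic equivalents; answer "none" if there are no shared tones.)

Ab7(b13): Ab C Eb Gb Fb
Eb7(#9#5): Eb G B Db F#
Common to both → Eb.

Eb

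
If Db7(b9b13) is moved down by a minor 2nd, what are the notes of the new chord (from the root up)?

A minor 2nd down from D♭ is C, so the new chord is C dominant seventh flat nine flat thirteen.
C — root
E — major 3rd
G — perfect 5th
B♭ — minor 7th
D♭ — minor 9th
A♭ — minor 13th

C E G B♭ D♭ A♭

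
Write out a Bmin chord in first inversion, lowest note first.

Bmin = B–D–F#; first inversion → third (D) lowest.

D, F#, B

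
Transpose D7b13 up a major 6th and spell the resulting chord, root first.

B – D# – F# – A – G

A major 6th up from D is B, so the new chord is B dominant seventh flat thirteen.
root → B
3rd (major 3rd) → D#
5th (perfect 5th) → F#
7th (minor 7th) → A
13th (minor 13th) → G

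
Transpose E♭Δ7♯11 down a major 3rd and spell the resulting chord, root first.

Cb – Eb – Gb – Bb – F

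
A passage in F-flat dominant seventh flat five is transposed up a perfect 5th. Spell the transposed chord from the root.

Cb, Eb, Gbb, Bbb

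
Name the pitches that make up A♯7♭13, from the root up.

A♯7♭13: dominant seventh flat thirteen on A#.
- root: A#
- major 3rd: C##
- perfect 5th: E#
- minor 7th: G#
- minor 13th: F#

A# C## E# G# F#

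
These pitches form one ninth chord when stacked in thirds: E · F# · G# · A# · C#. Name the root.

Stacking in thirds gives F# – A# – C# – E – G#, so F# is the root — F# dominant ninth.

F#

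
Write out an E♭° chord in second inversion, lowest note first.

Bbb – Eb – Gb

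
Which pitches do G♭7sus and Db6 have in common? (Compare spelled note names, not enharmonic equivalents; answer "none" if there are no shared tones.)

Db

G♭7sus: Gb Cb Db Fb
Db6: Db F Ab Bb
Common to both → Db.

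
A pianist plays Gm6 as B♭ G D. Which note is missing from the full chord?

E

The full Gm6 chord is G, B♭, D, E.
Comparing with the voicing, the major 6th (6th) — E — is absent.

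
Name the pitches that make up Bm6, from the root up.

B, D, F#, G#

Root B, quality minor sixth:
Root: B
Minor 3rd (3rd): D
Perfect 5th (5th): F#
Major 6th (6th): G#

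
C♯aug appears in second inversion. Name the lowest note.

C♯aug in root position is C#–E#–G##.
Second inversion places the fifth in the bass, which is G##.

G##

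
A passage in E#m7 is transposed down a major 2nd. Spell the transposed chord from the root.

D♯, F♯, A♯, C♯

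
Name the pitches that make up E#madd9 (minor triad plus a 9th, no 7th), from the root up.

Root E#, quality minor added-ninth:
root → E#
3rd (minor 3rd) → G#
5th (perfect 5th) → B#
9th (major 9th) → F##

E#, G#, B#, F##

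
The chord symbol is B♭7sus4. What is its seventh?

A♭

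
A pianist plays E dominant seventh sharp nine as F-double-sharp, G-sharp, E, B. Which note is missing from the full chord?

D

The full E dominant seventh sharp nine chord is E, G-sharp, B, D, F-double-sharp.
Comparing with the voicing, the minor 7th (7th) — D — is absent.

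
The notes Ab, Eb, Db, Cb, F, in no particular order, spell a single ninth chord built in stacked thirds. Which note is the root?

Db

Stacking in thirds gives Db – F – Ab – Cb – Eb, so Db is the root — Db dominant ninth.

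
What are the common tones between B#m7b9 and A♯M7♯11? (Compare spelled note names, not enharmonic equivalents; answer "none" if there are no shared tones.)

A#

B#m7b9 = B#, D#, F##, A#, C#.
A♯M7♯11 = A#, C##, E#, G##, D##.
Shared: A#.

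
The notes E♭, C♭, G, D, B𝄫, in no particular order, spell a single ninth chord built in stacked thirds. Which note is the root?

Arranged so that each adjacent pair is a third by letter name: C♭ – E♭ – G – B𝄫 – D.
The bottom of that stack, C♭, is the root (this is C♭ dominant seventh sharp nine sharp five).

C♭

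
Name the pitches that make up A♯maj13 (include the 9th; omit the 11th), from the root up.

A# C## E# G## B# F##

Root A#, quality major thirteenth:
A# — root
C## — major 3rd
E# — perfect 5th
G## — major 7th
B# — major 9th
F## — major 13th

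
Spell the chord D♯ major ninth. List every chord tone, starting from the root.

D-sharp, F-double-sharp, A-sharp, C-double-sharp, E-sharp

D♯ major ninth is a major ninth built on D-sharp.
Root: D-sharp
Major 3rd (3rd): F-double-sharp
Perfect 5th (5th): A-sharp
Major 7th (7th): C-double-sharp
Major 9th (9th): E-sharp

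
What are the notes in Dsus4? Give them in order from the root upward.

Root D, quality suspended fourth:
- root: D
- perfect 4th: G
- perfect 5th: A

D – G – A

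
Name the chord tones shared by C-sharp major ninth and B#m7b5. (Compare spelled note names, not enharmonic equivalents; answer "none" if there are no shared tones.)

B#, D#

C-sharp major ninth = C#, E#, G#, B#, D#.
B#m7b5 = B#, D#, F#, A#.
Shared: B#, D#.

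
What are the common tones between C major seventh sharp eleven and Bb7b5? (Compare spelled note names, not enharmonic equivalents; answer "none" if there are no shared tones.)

C major seventh sharp eleven: C E G B F#
Bb7b5: Bb D Fb Ab
Common to both → none.

none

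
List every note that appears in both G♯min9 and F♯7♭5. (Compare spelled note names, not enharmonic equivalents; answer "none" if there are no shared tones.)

G♯min9 = G#, B, D#, F#, A#.
F♯7♭5 = F#, A#, C, E.
Shared: F#, A#.

F# A#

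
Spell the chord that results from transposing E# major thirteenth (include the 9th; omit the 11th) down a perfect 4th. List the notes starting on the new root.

B♯, D𝄪, F𝄪, A𝄪, C𝄪, G𝄪

E♯ down a perfect 4th → B♯. New chord: B♯ major thirteenth.
B♯ — root
D𝄪 — major 3rd
F𝄪 — perfect 5th
A𝄪 — major 7th
C𝄪 — major 9th
G𝄪 — major 13th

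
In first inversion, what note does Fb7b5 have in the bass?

Fb7b5 in root position is Fb–Ab–Cbb–Ebb.
First inversion places the third in the bass, which is Ab.

Ab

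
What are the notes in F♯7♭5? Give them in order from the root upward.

F♯7♭5 is a dominant seventh flat five built on F♯.
F♯ — root
A♯ — major 3rd
C — diminished 5th
E — minor 7th

F♯, A♯, C, E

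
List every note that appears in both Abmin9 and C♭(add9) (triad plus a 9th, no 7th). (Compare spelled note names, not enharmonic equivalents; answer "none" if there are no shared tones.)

Cb Eb Gb

Abmin9 = Ab, Cb, Eb, Gb, Bb.
C♭(add9) = Cb, Eb, Gb, Db.
Shared: Cb, Eb, Gb.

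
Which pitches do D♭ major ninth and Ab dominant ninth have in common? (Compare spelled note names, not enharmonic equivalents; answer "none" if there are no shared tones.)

D♭ major ninth = D-flat, F, A-flat, C, E-flat.
Ab dominant ninth = A-flat, C, E-flat, G-flat, B-flat.
Shared: A-flat, C, E-flat.

A-flat  C  E-flat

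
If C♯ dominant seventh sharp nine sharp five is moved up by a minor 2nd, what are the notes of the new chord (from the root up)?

C♯ up a minor 2nd → D. New chord: D dominant seventh sharp nine sharp five.
Root: D
Major 3rd (3rd): F♯
Augmented 5th (5th): A♯
Minor 7th (7th): C
Augmented 9th (9th): E♯

D – F♯ – A♯ – C – E♯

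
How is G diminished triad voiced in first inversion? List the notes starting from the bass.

In root position, G diminished triad is G–B♭–D♭.
First inversion puts the third (B♭) in the bass.

B♭, D♭, G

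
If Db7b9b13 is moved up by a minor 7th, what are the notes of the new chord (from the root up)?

C♭, E♭, G♭, B𝄫, D𝄫, A𝄫

Transposed root: D♭ → C♭ (minor 7th up). So we spell C♭ dominant seventh flat nine flat thirteen:
Root: C♭
Major 3rd (3rd): E♭
Perfect 5th (5th): G♭
Minor 7th (7th): B𝄫
Minor 9th (9th): D𝄫
Minor 13th (13th): A𝄫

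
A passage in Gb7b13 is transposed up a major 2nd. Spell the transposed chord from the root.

A♭, C, E♭, G♭, F♭

Transposed root: G♭ → A♭ (major 2nd up). So we spell A♭ dominant seventh flat thirteen:
Root: A♭
Major 3rd (3rd): C
Perfect 5th (5th): E♭
Minor 7th (7th): G♭
Minor 13th (13th): F♭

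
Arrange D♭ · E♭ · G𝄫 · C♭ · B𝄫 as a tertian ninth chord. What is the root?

C♭

Arranged so that each adjacent pair is a third by letter name: C♭ – E♭ – G𝄫 – B𝄫 – D♭.
The bottom of that stack, C♭, is the root (this is C♭ dominant ninth flat five).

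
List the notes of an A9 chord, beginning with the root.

A  C♯  E  G  B

Root A, quality dominant ninth:
Root: A
Major 3rd (3rd): C♯
Perfect 5th (5th): E
Minor 7th (7th): G
Major 9th (9th): B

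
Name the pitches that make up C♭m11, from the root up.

C♭  E𝄫  G♭  B𝄫  D♭  F♭

C♭m11: minor eleventh on C♭.
- root: C♭
- minor 3rd: E𝄫
- perfect 5th: G♭
- minor 7th: B𝄫
- major 9th: D♭
- perfect 11th: F♭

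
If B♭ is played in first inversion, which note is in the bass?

B♭ in root position is B♭–D–F.
First inversion places the third in the bass, which is D.

D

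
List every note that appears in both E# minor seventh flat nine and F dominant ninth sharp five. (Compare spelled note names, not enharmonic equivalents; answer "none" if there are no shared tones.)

none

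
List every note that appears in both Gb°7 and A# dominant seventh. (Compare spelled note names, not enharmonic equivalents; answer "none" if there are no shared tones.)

none

Gb°7 = Gb, Bbb, Dbb, Fbb.
A# dominant seventh = A#, C##, E#, G#.
Shared: none.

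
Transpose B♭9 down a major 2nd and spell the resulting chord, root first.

Transposed root: Bb → Ab (major 2nd down). So we spell Ab dominant ninth:
- root: Ab
- major 3rd: C
- perfect 5th: Eb
- minor 7th: Gb
- major 9th: Bb

Ab – C – Eb – Gb – Bb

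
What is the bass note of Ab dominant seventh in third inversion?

Ab dominant seventh in root position is A-flat–C–E-flat–G-flat.
Third inversion places the seventh in the bass, which is G-flat.

G-flat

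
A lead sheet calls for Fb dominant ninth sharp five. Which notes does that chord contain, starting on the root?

F-flat  A-flat  C  E-double-flat  G-flat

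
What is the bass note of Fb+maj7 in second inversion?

C

Fb+maj7 = F♭–A♭–C–E♭. Second inversion → fifth in the bass = C.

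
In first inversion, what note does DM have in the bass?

F#

DM = D–F#–A. First inversion → third in the bass = F#.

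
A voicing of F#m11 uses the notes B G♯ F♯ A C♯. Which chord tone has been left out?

E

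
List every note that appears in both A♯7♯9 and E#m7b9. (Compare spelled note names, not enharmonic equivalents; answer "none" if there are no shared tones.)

A♯7♯9: A# C## E# G# B##
E#m7b9: E# G# B# D# F#
Common to both → E#, G#.

E# G#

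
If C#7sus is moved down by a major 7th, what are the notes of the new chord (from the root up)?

D – G – A – C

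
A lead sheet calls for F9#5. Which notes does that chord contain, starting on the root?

Root F, quality dominant ninth sharp five:
- root: F
- major 3rd: A
- augmented 5th: C#
- minor 7th: Eb
- major 9th: G

F – A – C# – Eb – G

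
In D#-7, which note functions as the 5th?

A#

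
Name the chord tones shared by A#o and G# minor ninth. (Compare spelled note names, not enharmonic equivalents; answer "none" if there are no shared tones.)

A#o = A#, C#, E.
G# minor ninth = G#, B, D#, F#, A#.
Shared: A#.

A#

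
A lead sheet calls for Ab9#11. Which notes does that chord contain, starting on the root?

Ab9#11 is a dominant ninth sharp eleven built on Ab.
Ab — root
C — major 3rd
Eb — perfect 5th
Gb — minor 7th
Bb — major 9th
D — augmented 11th

Ab C Eb Gb Bb D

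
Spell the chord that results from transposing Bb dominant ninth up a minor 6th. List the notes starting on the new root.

Gb  Bb  Db  Fb  Ab

Transposed root: Bb → Gb (minor 6th up). So we spell Gb dominant ninth:
root → Gb
3rd (major 3rd) → Bb
5th (perfect 5th) → Db
7th (minor 7th) → Fb
9th (major 9th) → Ab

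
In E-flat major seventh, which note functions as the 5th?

Root of E-flat major seventh = Eb. The 5th is a perfect 5th: Eb up a perfect 5th → Bb.

Bb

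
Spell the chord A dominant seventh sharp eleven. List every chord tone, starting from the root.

A  C#  E  G  D#

Root A, quality dominant seventh sharp eleven:
Root: A
Major 3rd (3rd): C#
Perfect 5th (5th): E
Minor 7th (7th): G
Augmented 11th (11th): D#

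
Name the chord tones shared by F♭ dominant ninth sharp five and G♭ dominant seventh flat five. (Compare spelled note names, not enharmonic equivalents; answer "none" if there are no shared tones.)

F-flat  G-flat

F♭ dominant ninth sharp five: F-flat A-flat C E-double-flat G-flat
G♭ dominant seventh flat five: G-flat B-flat D-double-flat F-flat
Common to both → F-flat, G-flat.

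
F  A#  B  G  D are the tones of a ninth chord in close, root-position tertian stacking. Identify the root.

Arranged so that each adjacent pair is a third by letter name: G – B – D – F – A#.
The bottom of that stack, G, is the root (this is G dominant seventh sharp nine).

G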